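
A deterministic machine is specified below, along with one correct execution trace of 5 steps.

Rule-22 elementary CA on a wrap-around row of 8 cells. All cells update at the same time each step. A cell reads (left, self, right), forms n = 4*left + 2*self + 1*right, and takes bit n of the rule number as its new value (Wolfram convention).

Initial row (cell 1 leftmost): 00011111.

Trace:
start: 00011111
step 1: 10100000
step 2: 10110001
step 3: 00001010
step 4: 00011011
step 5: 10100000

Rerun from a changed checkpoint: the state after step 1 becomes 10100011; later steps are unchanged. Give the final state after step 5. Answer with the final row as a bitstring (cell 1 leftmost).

00001110

state after step 1 := 10100011
step 2: 00110100
step 3: 01000110
step 4: 11101001
step 5: 00001110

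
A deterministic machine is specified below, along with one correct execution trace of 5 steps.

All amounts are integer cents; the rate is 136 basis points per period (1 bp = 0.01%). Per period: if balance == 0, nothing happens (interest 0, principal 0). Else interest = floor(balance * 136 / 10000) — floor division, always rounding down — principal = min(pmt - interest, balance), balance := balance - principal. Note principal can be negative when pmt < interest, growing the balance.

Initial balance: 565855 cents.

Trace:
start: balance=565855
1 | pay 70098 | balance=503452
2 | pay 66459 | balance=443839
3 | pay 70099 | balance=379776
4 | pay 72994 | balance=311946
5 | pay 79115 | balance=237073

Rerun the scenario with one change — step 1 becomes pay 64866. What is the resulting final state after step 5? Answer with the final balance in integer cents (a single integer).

242597

(re-executing from step 1 with the substitution; state before step 1: balance=565855)
1 | pay 64866 | balance=508684
2 | pay 66459 | balance=449143
3 | pay 70099 | balance=385152
4 | pay 72994 | balance=317396
5 | pay 79115 | balance=242597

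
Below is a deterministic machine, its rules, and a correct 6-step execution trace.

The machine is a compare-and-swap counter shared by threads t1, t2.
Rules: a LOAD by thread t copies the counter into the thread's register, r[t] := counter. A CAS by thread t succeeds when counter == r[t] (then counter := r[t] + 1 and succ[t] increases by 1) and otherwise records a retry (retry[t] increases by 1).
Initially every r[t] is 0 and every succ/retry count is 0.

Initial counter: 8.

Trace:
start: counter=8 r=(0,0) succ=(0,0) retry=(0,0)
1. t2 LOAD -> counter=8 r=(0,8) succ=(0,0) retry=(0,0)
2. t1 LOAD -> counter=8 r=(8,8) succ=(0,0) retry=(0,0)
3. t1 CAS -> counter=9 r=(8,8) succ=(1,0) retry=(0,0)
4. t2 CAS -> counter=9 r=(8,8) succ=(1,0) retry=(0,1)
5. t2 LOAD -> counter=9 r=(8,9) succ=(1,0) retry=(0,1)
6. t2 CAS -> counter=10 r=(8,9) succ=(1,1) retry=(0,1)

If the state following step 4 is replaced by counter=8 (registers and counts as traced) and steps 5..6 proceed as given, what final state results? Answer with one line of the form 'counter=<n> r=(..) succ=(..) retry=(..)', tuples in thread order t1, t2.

counter=9 r=(8,8) succ=(1,1) retry=(0,1)

state after step 4 := counter=8 r=(8,8) succ=(1,0) retry=(0,1)
5. t2 LOAD -> counter=8 r=(8,8) succ=(1,0) retry=(0,1)
6. t2 CAS -> counter=9 r=(8,8) succ=(1,1) retry=(0,1)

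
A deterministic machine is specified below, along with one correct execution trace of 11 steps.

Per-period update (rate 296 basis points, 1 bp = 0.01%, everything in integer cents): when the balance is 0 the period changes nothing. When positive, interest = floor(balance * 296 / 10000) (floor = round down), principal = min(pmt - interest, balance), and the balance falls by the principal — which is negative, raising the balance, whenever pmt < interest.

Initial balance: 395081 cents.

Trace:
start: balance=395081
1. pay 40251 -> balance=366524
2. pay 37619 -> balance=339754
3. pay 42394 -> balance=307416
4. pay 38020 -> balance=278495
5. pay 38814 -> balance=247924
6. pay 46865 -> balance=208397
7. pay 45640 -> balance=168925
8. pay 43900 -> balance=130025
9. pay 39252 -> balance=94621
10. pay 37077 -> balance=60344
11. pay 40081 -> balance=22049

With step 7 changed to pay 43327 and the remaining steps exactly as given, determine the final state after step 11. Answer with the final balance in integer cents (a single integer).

(re-executing from step 7 with the substitution; state before step 7: balance=208397)
7. pay 43327 -> balance=171238
8. pay 43900 -> balance=132406
9. pay 39252 -> balance=97073
10. pay 37077 -> balance=62869
11. pay 40081 -> balance=24648

24648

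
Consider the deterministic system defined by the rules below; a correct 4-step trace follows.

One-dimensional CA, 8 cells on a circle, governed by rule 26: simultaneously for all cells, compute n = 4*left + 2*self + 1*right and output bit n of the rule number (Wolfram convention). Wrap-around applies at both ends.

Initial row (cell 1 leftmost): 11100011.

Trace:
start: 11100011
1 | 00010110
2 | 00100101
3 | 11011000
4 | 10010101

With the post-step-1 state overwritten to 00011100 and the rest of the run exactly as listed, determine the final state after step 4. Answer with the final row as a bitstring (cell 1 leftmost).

state after step 1 := 00011100
2 | 00110010
3 | 01101101
4 | 01001000

01001000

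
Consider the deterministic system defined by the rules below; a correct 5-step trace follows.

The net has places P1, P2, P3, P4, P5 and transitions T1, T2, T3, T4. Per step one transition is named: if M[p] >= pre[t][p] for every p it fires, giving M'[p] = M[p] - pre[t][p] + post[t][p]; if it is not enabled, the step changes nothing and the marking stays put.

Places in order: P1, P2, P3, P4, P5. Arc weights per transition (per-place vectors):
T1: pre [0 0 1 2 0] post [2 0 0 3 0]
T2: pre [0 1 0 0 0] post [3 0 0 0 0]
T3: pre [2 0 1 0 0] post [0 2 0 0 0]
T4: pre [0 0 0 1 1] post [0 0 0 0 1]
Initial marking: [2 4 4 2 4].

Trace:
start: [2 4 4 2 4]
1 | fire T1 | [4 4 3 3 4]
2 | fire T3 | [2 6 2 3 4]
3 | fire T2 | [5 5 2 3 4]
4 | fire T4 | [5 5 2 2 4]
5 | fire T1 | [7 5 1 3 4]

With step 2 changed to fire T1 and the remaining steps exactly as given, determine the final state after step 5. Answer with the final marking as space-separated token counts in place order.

(re-executing from step 2 with the substitution; state before step 2: [4 4 3 3 4])
2 | fire T1 | [6 4 2 4 4]
3 | fire T2 | [9 3 2 4 4]
4 | fire T4 | [9 3 2 3 4]
5 | fire T1 | [11 3 1 4 4]

11 3 1 4 4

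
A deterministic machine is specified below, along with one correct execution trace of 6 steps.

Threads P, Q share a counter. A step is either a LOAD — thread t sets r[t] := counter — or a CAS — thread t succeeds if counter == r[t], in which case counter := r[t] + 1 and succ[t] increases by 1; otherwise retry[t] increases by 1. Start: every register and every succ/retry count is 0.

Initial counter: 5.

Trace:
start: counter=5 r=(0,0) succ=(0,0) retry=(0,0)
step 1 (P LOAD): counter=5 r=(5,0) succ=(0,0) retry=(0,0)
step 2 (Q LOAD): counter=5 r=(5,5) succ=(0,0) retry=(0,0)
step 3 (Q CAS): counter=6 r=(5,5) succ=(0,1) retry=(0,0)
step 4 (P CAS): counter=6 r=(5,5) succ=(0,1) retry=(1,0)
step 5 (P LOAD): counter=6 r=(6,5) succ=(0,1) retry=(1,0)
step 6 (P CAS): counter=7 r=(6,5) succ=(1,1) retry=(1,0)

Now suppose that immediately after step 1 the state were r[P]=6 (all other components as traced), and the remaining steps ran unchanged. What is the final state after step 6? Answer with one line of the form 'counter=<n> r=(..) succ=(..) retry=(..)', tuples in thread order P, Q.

counter=8 r=(7,5) succ=(2,1) retry=(0,0)

state after step 1 := counter=5 r=(6,0) succ=(0,0) retry=(0,0)
step 2 (Q LOAD): counter=5 r=(6,5) succ=(0,0) retry=(0,0)
step 3 (Q CAS): counter=6 r=(6,5) succ=(0,1) retry=(0,0)
step 4 (P CAS): counter=7 r=(6,5) succ=(1,1) retry=(0,0)
step 5 (P LOAD): counter=7 r=(7,5) succ=(1,1) retry=(0,0)
step 6 (P CAS): counter=8 r=(7,5) succ=(2,1) retry=(0,0)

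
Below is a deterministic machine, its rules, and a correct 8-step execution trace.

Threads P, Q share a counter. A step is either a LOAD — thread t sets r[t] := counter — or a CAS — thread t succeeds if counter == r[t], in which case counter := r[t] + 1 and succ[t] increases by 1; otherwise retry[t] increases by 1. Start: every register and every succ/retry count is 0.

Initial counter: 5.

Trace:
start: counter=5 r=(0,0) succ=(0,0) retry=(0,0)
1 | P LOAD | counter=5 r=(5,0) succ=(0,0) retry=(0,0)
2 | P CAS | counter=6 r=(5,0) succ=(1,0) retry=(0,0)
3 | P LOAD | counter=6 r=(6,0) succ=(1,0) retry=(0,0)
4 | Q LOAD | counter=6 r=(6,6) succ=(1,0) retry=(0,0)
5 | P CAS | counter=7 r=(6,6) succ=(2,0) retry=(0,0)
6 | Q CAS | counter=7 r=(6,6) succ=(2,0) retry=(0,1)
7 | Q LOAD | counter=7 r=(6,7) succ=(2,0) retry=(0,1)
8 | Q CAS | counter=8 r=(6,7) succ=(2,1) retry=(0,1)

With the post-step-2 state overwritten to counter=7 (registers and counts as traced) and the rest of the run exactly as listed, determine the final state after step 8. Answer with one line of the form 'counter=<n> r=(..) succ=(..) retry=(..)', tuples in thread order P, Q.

counter=9 r=(7,8) succ=(2,1) retry=(0,1)

state after step 2 := counter=7 r=(5,0) succ=(1,0) retry=(0,0)
3 | P LOAD | counter=7 r=(7,0) succ=(1,0) retry=(0,0)
4 | Q LOAD | counter=7 r=(7,7) succ=(1,0) retry=(0,0)
5 | P CAS | counter=8 r=(7,7) succ=(2,0) retry=(0,0)
6 | Q CAS | counter=8 r=(7,7) succ=(2,0) retry=(0,1)
7 | Q LOAD | counter=8 r=(7,8) succ=(2,0) retry=(0,1)
8 | Q CAS | counter=9 r=(7,8) succ=(2,1) retry=(0,1)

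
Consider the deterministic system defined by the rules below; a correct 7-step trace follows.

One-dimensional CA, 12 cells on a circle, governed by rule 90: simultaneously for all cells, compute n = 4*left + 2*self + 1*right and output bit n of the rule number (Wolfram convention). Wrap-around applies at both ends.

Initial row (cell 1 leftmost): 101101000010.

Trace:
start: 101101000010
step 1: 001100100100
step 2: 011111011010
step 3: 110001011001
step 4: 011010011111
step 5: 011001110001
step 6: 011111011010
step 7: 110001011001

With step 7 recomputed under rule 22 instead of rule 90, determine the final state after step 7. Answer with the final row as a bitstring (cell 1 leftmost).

100000000011

(re-executing step 7 under rule 22; state before step 7: 011111011010)
step 7: 100000000011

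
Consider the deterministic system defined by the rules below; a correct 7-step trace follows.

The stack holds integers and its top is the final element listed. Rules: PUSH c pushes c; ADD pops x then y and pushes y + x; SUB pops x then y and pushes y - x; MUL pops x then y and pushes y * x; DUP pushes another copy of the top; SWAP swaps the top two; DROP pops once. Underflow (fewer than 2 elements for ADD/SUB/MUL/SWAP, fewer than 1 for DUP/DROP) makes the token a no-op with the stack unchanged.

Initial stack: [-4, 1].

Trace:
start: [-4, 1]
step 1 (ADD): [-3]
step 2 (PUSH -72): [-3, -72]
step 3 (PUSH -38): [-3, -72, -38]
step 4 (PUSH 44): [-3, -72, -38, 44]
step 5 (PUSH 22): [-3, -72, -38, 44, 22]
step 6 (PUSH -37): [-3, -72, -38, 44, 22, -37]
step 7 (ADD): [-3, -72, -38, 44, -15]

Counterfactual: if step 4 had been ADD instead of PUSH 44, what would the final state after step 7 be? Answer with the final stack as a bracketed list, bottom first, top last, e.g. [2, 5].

(re-executing from step 4 with the substitution; state before step 4: [-3, -72, -38])
step 4 (ADD): [-3, -110]
step 5 (PUSH 22): [-3, -110, 22]
step 6 (PUSH -37): [-3, -110, 22, -37]
step 7 (ADD): [-3, -110, -15]

[-3, -110, -15]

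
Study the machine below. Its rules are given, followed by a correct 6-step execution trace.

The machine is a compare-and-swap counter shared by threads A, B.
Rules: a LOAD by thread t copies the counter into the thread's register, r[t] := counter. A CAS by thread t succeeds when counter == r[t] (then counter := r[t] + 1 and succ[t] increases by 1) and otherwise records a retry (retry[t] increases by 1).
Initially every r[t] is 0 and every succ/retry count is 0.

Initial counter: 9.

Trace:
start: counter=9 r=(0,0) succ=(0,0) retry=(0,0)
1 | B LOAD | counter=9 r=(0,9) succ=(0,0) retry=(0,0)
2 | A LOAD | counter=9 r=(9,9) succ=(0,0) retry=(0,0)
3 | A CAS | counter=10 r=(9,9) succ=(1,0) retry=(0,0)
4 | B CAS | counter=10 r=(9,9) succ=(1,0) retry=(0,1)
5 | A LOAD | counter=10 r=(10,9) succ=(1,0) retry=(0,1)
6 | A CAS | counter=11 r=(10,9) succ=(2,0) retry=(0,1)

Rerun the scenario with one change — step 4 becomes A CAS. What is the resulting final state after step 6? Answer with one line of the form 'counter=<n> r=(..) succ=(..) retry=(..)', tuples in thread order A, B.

counter=11 r=(10,9) succ=(2,0) retry=(1,0)

(re-executing from step 4 with the substitution; state before step 4: counter=10 r=(9,9) succ=(1,0) retry=(0,0))
4 | A CAS | counter=10 r=(9,9) succ=(1,0) retry=(1,0)
5 | A LOAD | counter=10 r=(10,9) succ=(1,0) retry=(1,0)
6 | A CAS | counter=11 r=(10,9) succ=(2,0) retry=(1,0)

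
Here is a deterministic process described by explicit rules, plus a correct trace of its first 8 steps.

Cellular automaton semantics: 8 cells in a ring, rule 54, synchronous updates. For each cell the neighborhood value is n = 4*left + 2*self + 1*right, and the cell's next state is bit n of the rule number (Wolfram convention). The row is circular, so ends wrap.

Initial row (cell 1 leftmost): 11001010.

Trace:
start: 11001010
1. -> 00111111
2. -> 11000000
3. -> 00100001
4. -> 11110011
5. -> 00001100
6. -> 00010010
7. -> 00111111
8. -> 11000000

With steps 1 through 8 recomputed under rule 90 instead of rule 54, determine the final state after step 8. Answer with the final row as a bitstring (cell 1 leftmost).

(re-executing steps 1..8 under rule 90; state before step 1: 11001010)
1. -> 11110000
2. -> 10011001
3. -> 11111111
4. -> 00000000
5. -> 00000000
6. -> 00000000
7. -> 00000000
8. -> 00000000

00000000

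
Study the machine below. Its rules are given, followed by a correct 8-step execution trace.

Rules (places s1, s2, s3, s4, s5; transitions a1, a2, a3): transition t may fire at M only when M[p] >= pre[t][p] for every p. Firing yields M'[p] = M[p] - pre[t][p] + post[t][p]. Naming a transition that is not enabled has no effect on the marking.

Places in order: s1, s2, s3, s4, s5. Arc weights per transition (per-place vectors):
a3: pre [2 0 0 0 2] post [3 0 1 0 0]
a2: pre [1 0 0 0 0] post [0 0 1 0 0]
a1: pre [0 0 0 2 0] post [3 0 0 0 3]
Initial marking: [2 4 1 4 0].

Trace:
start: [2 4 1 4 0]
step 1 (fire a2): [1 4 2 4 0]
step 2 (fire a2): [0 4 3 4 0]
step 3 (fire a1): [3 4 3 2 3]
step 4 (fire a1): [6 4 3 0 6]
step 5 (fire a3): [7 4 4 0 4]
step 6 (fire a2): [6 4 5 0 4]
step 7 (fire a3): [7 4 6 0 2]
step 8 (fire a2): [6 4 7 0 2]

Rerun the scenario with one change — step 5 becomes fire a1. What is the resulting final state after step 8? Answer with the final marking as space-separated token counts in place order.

(re-executing from step 5 with the substitution; state before step 5: [6 4 3 0 6])
step 5 (fire a1): [6 4 3 0 6]
step 6 (fire a2): [5 4 4 0 6]
step 7 (fire a3): [6 4 5 0 4]
step 8 (fire a2): [5 4 6 0 4]

5 4 6 0 4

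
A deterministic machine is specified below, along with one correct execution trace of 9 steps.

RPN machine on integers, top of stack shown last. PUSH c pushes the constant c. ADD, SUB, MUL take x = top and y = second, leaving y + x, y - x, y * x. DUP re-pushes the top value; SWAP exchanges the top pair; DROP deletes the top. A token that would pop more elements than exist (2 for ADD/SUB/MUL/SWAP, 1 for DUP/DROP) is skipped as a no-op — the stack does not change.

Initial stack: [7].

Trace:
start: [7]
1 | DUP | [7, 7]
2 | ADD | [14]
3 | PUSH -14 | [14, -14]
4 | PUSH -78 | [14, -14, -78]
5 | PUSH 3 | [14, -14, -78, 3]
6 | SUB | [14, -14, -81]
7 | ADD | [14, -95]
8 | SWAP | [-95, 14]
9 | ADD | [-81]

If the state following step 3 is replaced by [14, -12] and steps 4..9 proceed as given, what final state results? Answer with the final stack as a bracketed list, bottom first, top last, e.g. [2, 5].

[-79]

state after step 3 := [14, -12]
4 | PUSH -78 | [14, -12, -78]
5 | PUSH 3 | [14, -12, -78, 3]
6 | SUB | [14, -12, -81]
7 | ADD | [14, -93]
8 | SWAP | [-93, 14]
9 | ADD | [-79]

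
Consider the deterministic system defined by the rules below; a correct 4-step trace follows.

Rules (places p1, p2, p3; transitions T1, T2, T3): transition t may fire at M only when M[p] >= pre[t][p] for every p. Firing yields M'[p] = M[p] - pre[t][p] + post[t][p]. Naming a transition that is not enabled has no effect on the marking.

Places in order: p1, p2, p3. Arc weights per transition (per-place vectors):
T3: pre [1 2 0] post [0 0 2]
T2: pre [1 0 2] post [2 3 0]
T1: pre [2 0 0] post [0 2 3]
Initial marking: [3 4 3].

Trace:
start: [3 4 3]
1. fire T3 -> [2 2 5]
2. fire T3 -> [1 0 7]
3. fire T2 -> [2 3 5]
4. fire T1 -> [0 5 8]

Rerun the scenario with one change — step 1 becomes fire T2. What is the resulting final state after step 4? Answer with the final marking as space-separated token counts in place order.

2 10 4

(re-executing from step 1 with the substitution; state before step 1: [3 4 3])
1. fire T2 -> [4 7 1]
2. fire T3 -> [3 5 3]
3. fire T2 -> [4 8 1]
4. fire T1 -> [2 10 4]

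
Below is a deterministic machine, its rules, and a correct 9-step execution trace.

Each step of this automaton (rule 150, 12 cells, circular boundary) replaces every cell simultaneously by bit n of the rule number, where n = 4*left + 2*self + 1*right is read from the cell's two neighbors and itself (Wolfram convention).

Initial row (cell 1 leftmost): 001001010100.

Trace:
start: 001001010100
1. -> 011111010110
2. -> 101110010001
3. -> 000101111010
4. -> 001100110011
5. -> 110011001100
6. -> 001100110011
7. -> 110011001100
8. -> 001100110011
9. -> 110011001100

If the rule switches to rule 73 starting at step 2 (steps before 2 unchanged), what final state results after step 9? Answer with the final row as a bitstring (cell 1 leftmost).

110100010110

(re-executing steps 2..9 under rule 73; state before step 2: 011111010110)
2. -> 010001000110
3. -> 000100010110
4. -> 110001000110
5. -> 110100010110
6. -> 110001000110
7. -> 110100010110
8. -> 110001000110
9. -> 110100010110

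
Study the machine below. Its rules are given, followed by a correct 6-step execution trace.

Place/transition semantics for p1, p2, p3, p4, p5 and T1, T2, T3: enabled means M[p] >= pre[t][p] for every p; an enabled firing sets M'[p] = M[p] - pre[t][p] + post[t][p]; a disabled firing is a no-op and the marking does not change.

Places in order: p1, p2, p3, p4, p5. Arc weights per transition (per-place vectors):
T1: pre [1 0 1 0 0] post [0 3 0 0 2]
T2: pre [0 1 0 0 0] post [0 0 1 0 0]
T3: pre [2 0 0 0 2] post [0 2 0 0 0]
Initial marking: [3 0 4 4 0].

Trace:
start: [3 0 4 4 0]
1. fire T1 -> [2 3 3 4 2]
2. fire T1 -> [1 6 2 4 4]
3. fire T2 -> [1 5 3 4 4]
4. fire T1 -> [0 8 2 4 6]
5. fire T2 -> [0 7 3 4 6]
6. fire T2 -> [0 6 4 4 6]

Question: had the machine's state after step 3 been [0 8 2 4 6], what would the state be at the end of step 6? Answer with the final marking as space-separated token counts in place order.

state after step 3 := [0 8 2 4 6]
4. fire T1 -> [0 8 2 4 6]
5. fire T2 -> [0 7 3 4 6]
6. fire T2 -> [0 6 4 4 6]

0 6 4 4 6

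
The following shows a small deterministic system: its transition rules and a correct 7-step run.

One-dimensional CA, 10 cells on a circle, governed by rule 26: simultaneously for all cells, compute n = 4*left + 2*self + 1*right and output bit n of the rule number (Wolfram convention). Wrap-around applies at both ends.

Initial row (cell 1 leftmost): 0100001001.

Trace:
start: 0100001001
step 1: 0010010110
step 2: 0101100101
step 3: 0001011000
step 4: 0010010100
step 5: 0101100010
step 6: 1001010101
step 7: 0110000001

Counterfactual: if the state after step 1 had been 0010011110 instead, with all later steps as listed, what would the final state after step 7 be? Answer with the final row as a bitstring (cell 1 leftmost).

state after step 1 := 0010011110
step 2: 0101110001
step 3: 0001001010
step 4: 0010110001
step 5: 1100101010
step 6: 1011000000
step 7: 0010100001

0010100001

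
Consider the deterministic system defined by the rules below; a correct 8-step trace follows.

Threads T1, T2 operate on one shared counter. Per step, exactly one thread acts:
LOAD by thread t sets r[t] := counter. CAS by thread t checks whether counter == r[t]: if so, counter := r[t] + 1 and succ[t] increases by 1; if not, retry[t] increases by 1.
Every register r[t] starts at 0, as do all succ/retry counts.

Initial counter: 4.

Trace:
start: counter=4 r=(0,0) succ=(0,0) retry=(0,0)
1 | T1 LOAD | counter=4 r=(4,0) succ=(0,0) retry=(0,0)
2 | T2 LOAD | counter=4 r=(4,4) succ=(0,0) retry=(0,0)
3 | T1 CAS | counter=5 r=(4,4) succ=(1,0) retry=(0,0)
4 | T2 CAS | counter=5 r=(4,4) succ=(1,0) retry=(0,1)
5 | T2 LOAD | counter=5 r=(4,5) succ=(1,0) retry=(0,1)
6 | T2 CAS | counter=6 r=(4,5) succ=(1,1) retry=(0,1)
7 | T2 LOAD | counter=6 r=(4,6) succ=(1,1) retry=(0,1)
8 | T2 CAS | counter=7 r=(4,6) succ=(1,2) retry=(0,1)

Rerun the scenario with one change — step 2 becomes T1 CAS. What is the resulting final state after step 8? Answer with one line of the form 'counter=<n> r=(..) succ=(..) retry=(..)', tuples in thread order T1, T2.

(re-executing from step 2 with the substitution; state before step 2: counter=4 r=(4,0) succ=(0,0) retry=(0,0))
2 | T1 CAS | counter=5 r=(4,0) succ=(1,0) retry=(0,0)
3 | T1 CAS | counter=5 r=(4,0) succ=(1,0) retry=(1,0)
4 | T2 CAS | counter=5 r=(4,0) succ=(1,0) retry=(1,1)
5 | T2 LOAD | counter=5 r=(4,5) succ=(1,0) retry=(1,1)
6 | T2 CAS | counter=6 r=(4,5) succ=(1,1) retry=(1,1)
7 | T2 LOAD | counter=6 r=(4,6) succ=(1,1) retry=(1,1)
8 | T2 CAS | counter=7 r=(4,6) succ=(1,2) retry=(1,1)

counter=7 r=(4,6) succ=(1,2) retry=(1,1)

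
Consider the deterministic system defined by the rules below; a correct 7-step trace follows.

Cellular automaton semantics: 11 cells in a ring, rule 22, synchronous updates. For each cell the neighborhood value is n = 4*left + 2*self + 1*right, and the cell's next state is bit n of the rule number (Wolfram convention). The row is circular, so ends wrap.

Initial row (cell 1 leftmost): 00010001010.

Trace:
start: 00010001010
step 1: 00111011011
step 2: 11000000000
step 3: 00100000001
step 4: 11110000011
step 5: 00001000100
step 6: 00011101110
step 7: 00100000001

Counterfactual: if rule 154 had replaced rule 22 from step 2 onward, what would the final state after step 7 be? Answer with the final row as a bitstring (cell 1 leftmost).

11011001110

(re-executing steps 2..7 under rule 154; state before step 2: 00111011011)
step 2: 11110010010
step 3: 11101101100
step 4: 11001001011
step 5: 10110110011
step 6: 00100101111
step 7: 11011001110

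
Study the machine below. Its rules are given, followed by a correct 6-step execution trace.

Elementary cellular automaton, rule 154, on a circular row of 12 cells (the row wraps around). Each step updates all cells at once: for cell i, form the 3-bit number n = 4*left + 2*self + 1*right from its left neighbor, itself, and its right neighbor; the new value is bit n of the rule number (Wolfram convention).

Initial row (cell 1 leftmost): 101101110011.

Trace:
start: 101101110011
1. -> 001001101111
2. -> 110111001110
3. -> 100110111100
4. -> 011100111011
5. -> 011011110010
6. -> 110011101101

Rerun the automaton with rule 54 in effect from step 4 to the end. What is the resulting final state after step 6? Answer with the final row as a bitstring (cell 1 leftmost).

(re-executing steps 4..6 under rule 54; state before step 4: 100110111100)
4. -> 111001000011
5. -> 000111100100
6. -> 001000011110

001000011110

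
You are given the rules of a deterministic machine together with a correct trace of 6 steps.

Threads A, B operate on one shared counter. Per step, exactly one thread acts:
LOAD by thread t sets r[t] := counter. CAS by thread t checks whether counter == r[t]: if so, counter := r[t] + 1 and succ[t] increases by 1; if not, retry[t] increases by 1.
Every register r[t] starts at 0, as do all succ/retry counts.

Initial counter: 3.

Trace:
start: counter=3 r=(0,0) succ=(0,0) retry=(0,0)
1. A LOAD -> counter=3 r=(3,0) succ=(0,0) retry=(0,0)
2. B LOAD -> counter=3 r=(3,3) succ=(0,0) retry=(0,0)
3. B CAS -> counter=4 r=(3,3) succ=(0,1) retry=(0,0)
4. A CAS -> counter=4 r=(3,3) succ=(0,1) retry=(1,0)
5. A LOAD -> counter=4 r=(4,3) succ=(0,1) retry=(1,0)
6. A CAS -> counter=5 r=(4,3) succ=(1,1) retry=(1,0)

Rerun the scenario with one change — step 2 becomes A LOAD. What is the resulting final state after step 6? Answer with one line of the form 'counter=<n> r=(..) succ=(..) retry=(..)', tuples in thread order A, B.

(re-executing from step 2 with the substitution; state before step 2: counter=3 r=(3,0) succ=(0,0) retry=(0,0))
2. A LOAD -> counter=3 r=(3,0) succ=(0,0) retry=(0,0)
3. B CAS -> counter=3 r=(3,0) succ=(0,0) retry=(0,1)
4. A CAS -> counter=4 r=(3,0) succ=(1,0) retry=(0,1)
5. A LOAD -> counter=4 r=(4,0) succ=(1,0) retry=(0,1)
6. A CAS -> counter=5 r=(4,0) succ=(2,0) retry=(0,1)

counter=5 r=(4,0) succ=(2,0) retry=(0,1)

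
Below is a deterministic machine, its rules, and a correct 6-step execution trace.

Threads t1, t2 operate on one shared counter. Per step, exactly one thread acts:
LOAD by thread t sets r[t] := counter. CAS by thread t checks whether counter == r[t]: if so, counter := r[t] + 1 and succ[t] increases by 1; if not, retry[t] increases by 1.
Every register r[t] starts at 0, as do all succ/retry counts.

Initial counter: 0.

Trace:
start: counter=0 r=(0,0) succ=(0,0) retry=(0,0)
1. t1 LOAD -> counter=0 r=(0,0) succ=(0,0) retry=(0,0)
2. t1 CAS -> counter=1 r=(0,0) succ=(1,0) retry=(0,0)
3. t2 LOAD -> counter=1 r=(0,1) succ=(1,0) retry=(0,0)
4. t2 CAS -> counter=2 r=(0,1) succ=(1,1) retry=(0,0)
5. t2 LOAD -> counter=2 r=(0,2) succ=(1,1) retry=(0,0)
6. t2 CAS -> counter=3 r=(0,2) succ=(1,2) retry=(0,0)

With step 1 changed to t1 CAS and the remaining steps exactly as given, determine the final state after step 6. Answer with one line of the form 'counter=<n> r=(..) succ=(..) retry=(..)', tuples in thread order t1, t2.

counter=3 r=(0,2) succ=(1,2) retry=(1,0)

(re-executing from step 1 with the substitution; state before step 1: counter=0 r=(0,0) succ=(0,0) retry=(0,0))
1. t1 CAS -> counter=1 r=(0,0) succ=(1,0) retry=(0,0)
2. t1 CAS -> counter=1 r=(0,0) succ=(1,0) retry=(1,0)
3. t2 LOAD -> counter=1 r=(0,1) succ=(1,0) retry=(1,0)
4. t2 CAS -> counter=2 r=(0,1) succ=(1,1) retry=(1,0)
5. t2 LOAD -> counter=2 r=(0,2) succ=(1,1) retry=(1,0)
6. t2 CAS -> counter=3 r=(0,2) succ=(1,2) retry=(1,0)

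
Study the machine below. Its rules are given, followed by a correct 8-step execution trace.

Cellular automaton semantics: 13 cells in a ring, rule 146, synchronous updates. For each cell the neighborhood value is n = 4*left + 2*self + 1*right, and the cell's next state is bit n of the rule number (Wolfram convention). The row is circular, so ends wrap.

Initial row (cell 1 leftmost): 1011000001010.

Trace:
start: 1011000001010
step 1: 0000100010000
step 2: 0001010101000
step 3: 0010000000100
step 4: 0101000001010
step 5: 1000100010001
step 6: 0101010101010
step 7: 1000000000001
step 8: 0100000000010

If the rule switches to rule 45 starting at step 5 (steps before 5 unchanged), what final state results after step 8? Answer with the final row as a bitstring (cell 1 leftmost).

1100101010010

(re-executing steps 5..8 under rule 45; state before step 5: 0101000001010)
step 5: 0111011101110
step 6: 0100110011000
step 7: 0100100010011
step 8: 1100101010010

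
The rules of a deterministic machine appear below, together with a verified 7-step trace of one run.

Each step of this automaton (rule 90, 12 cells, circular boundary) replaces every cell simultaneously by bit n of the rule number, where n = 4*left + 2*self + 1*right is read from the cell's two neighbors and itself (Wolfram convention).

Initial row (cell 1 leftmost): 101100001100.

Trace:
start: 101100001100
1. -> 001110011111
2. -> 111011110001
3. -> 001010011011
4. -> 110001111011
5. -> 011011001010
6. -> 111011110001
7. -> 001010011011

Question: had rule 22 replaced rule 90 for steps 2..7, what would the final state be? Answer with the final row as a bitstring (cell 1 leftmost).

000000000000

(re-executing steps 2..7 under rule 22; state before step 2: 001110011111)
2. -> 110001100000
3. -> 001010010001
4. -> 111011111011
5. -> 000000000000
6. -> 000000000000
7. -> 000000000000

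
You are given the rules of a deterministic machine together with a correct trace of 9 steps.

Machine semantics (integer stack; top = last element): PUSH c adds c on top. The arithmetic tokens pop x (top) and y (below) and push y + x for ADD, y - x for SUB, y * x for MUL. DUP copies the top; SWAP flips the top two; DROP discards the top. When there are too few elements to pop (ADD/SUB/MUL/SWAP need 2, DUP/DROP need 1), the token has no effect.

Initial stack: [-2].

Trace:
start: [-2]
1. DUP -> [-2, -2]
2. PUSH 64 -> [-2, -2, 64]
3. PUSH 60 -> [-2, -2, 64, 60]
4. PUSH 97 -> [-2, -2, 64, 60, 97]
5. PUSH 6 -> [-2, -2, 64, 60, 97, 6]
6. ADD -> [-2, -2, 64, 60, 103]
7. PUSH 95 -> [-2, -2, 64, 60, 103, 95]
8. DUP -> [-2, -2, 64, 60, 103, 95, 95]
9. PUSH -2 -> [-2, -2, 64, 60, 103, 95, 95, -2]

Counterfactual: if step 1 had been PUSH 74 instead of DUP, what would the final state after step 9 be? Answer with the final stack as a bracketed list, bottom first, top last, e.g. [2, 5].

(re-executing from step 1 with the substitution; state before step 1: [-2])
1. PUSH 74 -> [-2, 74]
2. PUSH 64 -> [-2, 74, 64]
3. PUSH 60 -> [-2, 74, 64, 60]
4. PUSH 97 -> [-2, 74, 64, 60, 97]
5. PUSH 6 -> [-2, 74, 64, 60, 97, 6]
6. ADD -> [-2, 74, 64, 60, 103]
7. PUSH 95 -> [-2, 74, 64, 60, 103, 95]
8. DUP -> [-2, 74, 64, 60, 103, 95, 95]
9. PUSH -2 -> [-2, 74, 64, 60, 103, 95, 95, -2]

[-2, 74, 64, 60, 103, 95, 95, -2]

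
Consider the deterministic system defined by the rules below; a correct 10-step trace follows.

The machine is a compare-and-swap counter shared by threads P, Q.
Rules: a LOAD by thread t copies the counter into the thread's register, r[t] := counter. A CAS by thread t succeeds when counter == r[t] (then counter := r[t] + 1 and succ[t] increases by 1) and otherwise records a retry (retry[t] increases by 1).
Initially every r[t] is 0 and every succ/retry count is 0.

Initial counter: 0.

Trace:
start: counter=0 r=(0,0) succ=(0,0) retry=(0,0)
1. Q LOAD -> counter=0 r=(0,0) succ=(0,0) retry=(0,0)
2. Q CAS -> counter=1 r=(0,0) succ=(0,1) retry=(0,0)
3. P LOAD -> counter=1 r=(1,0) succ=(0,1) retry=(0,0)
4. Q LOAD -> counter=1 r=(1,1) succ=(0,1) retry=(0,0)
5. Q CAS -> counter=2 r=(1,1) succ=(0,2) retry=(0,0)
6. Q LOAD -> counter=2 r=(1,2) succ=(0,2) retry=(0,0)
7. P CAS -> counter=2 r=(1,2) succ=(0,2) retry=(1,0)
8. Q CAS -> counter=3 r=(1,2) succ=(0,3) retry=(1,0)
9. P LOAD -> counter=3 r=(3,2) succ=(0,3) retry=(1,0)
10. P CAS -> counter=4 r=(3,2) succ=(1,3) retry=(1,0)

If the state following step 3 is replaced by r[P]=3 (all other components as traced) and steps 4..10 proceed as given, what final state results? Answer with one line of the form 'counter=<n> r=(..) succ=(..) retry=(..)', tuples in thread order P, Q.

state after step 3 := counter=1 r=(3,0) succ=(0,1) retry=(0,0)
4. Q LOAD -> counter=1 r=(3,1) succ=(0,1) retry=(0,0)
5. Q CAS -> counter=2 r=(3,1) succ=(0,2) retry=(0,0)
6. Q LOAD -> counter=2 r=(3,2) succ=(0,2) retry=(0,0)
7. P CAS -> counter=2 r=(3,2) succ=(0,2) retry=(1,0)
8. Q CAS -> counter=3 r=(3,2) succ=(0,3) retry=(1,0)
9. P LOAD -> counter=3 r=(3,2) succ=(0,3) retry=(1,0)
10. P CAS -> counter=4 r=(3,2) succ=(1,3) retry=(1,0)

counter=4 r=(3,2) succ=(1,3) retry=(1,0)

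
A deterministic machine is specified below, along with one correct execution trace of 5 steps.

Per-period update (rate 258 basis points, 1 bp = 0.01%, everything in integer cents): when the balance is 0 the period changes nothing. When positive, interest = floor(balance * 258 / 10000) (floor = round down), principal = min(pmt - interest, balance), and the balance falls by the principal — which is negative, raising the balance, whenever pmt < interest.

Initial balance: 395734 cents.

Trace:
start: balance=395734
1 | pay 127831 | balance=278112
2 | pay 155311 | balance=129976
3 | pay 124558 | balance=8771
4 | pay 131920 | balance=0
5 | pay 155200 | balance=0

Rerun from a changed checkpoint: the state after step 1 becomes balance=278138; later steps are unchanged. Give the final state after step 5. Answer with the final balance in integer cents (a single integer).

0

state after step 1 := balance=278138
2 | pay 155311 | balance=130002
3 | pay 124558 | balance=8798
4 | pay 131920 | balance=0
5 | pay 155200 | balance=0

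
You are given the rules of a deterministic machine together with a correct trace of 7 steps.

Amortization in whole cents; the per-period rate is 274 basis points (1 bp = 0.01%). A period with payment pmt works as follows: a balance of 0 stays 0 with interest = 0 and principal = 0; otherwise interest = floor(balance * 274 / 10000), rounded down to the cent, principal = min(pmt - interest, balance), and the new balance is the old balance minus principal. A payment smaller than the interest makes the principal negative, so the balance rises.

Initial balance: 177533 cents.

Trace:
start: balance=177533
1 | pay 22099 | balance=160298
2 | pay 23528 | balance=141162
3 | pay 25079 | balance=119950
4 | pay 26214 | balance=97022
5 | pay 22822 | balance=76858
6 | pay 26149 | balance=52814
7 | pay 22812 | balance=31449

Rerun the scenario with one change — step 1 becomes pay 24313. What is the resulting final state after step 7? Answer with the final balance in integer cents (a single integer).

(re-executing from step 1 with the substitution; state before step 1: balance=177533)
1 | pay 24313 | balance=158084
2 | pay 23528 | balance=138887
3 | pay 25079 | balance=117613
4 | pay 26214 | balance=94621
5 | pay 22822 | balance=74391
6 | pay 26149 | balance=50280
7 | pay 22812 | balance=28845

28845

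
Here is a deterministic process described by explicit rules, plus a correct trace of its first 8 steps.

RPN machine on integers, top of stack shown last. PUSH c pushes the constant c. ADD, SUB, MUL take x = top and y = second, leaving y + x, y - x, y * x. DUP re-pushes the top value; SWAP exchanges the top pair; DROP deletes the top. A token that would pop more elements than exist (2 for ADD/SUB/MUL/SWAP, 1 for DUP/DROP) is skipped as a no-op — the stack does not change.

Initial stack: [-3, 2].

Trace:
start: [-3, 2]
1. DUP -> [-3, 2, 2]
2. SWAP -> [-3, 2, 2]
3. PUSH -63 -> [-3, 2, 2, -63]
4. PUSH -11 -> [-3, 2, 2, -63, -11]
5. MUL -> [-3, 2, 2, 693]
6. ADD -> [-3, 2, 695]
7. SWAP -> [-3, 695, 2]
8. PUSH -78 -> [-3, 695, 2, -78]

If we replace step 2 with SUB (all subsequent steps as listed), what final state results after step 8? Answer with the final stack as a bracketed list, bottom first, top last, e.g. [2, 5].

[693, -3, -78]

(re-executing from step 2 with the substitution; state before step 2: [-3, 2, 2])
2. SUB -> [-3, 0]
3. PUSH -63 -> [-3, 0, -63]
4. PUSH -11 -> [-3, 0, -63, -11]
5. MUL -> [-3, 0, 693]
6. ADD -> [-3, 693]
7. SWAP -> [693, -3]
8. PUSH -78 -> [693, -3, -78]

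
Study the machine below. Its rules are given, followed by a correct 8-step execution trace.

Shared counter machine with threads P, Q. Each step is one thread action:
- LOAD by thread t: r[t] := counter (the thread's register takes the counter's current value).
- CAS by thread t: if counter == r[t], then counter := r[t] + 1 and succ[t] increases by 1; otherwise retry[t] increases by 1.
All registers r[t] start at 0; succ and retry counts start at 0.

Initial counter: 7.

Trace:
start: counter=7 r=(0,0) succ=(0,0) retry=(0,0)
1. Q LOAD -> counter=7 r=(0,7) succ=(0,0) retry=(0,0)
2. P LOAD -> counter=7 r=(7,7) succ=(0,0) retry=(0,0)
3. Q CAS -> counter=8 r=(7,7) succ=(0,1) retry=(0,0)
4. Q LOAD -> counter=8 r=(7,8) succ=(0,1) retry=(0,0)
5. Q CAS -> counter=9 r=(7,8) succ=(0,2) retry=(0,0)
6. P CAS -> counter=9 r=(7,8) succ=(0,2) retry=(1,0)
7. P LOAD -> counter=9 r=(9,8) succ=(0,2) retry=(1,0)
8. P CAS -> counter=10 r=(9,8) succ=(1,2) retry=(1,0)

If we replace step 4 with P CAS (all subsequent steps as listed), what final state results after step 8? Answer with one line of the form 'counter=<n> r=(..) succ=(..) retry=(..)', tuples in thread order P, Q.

counter=9 r=(8,7) succ=(1,1) retry=(2,1)

(re-executing from step 4 with the substitution; state before step 4: counter=8 r=(7,7) succ=(0,1) retry=(0,0))
4. P CAS -> counter=8 r=(7,7) succ=(0,1) retry=(1,0)
5. Q CAS -> counter=8 r=(7,7) succ=(0,1) retry=(1,1)
6. P CAS -> counter=8 r=(7,7) succ=(0,1) retry=(2,1)
7. P LOAD -> counter=8 r=(8,7) succ=(0,1) retry=(2,1)
8. P CAS -> counter=9 r=(8,7) succ=(1,1) retry=(2,1)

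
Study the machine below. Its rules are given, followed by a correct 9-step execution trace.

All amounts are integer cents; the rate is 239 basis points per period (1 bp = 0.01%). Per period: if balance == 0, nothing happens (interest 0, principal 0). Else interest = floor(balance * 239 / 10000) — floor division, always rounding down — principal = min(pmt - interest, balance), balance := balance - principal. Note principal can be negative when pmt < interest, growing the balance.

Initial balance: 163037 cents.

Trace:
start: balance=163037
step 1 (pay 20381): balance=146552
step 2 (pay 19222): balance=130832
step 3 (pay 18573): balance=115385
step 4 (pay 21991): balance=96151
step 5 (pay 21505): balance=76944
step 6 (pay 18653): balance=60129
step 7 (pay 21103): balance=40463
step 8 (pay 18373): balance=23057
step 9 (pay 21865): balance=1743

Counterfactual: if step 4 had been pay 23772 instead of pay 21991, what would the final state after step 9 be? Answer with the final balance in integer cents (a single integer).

(re-executing from step 4 with the substitution; state before step 4: balance=115385)
step 4 (pay 23772): balance=94370
step 5 (pay 21505): balance=75120
step 6 (pay 18653): balance=58262
step 7 (pay 21103): balance=38551
step 8 (pay 18373): balance=21099
step 9 (pay 21865): balance=0

0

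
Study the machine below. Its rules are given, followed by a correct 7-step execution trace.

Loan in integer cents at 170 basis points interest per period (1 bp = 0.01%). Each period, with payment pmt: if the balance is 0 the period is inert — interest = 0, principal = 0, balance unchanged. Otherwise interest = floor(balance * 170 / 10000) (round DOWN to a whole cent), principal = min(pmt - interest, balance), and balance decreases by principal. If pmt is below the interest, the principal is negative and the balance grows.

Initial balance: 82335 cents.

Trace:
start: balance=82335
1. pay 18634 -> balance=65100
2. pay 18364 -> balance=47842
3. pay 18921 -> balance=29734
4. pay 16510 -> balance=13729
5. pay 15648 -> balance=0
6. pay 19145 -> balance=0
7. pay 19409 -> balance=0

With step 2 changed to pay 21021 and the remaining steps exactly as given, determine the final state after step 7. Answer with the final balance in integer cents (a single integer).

(re-executing from step 2 with the substitution; state before step 2: balance=65100)
2. pay 21021 -> balance=45185
3. pay 18921 -> balance=27032
4. pay 16510 -> balance=10981
5. pay 15648 -> balance=0
6. pay 19145 -> balance=0
7. pay 19409 -> balance=0

0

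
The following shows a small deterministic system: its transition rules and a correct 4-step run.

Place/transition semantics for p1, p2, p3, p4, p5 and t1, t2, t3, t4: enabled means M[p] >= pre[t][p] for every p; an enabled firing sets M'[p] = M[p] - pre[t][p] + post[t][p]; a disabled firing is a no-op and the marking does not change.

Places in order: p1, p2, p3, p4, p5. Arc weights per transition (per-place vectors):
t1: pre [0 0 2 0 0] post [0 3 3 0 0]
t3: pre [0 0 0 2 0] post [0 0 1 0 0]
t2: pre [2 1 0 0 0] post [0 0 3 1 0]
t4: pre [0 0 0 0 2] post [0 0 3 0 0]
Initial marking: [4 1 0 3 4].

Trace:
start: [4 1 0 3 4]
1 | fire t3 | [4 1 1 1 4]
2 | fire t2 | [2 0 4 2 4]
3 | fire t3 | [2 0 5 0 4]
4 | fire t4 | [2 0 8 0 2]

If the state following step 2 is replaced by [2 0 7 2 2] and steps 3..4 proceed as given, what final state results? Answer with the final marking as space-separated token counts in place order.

2 0 11 0 0

state after step 2 := [2 0 7 2 2]
3 | fire t3 | [2 0 8 0 2]
4 | fire t4 | [2 0 11 0 0]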